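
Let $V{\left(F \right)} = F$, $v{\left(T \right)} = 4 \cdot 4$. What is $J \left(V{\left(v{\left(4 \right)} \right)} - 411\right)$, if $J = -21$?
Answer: $8295$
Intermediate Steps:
$v{\left(T \right)} = 16$
$J \left(V{\left(v{\left(4 \right)} \right)} - 411\right) = - 21 \left(16 - 411\right) = \left(-21\right) \left(-395\right) = 8295$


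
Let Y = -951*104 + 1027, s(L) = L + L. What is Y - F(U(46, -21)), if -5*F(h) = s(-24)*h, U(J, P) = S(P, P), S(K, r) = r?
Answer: -488377/5 ≈ -97675.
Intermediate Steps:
s(L) = 2*L
U(J, P) = P
F(h) = 48*h/5 (F(h) = -2*(-24)*h/5 = -(-48)*h/5 = 48*h/5)
Y = -97877 (Y = -98904 + 1027 = -97877)
Y - F(U(46, -21)) = -97877 - 48*(-21)/5 = -97877 - 1*(-1008/5) = -97877 + 1008/5 = -488377/5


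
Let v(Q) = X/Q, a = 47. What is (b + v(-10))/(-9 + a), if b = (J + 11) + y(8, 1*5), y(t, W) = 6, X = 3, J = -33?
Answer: -163/380 ≈ -0.42895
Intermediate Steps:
v(Q) = 3/Q
b = -16 (b = (-33 + 11) + 6 = -22 + 6 = -16)
(b + v(-10))/(-9 + a) = (-16 + 3/(-10))/(-9 + 47) = (-16 + 3*(-⅒))/38 = (-16 - 3/10)/38 = (1/38)*(-163/10) = -163/380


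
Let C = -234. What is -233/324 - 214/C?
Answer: 823/4212 ≈ 0.19539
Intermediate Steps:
-233/324 - 214/C = -233/324 - 214/(-234) = -233*1/324 - 214*(-1/234) = -233/324 + 107/117 = 823/4212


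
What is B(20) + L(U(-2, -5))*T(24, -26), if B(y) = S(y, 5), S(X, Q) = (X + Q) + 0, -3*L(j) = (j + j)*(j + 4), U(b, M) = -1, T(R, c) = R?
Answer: 73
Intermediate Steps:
L(j) = -2*j*(4 + j)/3 (L(j) = -(j + j)*(j + 4)/3 = -2*j*(4 + j)/3)
S(X, Q) = Q + X (S(X, Q) = (Q + X) + 0 = Q + X)
B(y) = 5 + y
B(20) + L(U(-2, -5))*T(24, -26) = (5 + 20) - ⅔*(-1)*(4 - 1)*24 = 25 - ⅔*(-1)*3*24 = 25 + 2*24 = 25 + 48 = 73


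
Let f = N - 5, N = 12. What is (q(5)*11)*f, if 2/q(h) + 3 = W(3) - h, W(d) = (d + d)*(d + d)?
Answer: 11/2 ≈ 5.5000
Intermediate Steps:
W(d) = 4*d² (W(d) = (2*d)*(2*d) = 4*d²)
q(h) = 2/(33 - h) (q(h) = 2/(-3 + (4*3² - h)) = 2/(-3 + (4*9 - h)) = 2/(-3 + (36 - h)) = 2/(33 - h))
f = 7 (f = 12 - 5 = 7)
(q(5)*11)*f = (-2/(-33 + 5)*11)*7 = (-2/(-28)*11)*7 = (-2*(-1/28)*11)*7 = ((1/14)*11)*7 = (11/14)*7 = 11/2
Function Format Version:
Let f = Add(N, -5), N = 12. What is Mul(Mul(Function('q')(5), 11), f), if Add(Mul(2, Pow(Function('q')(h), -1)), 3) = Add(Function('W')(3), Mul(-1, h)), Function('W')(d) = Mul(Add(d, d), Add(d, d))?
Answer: Rational(11, 2) ≈ 5.5000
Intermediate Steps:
Function('W')(d) = Mul(4, Pow(d, 2)) (Function('W')(d) = Mul(Mul(2, d), Mul(2, d)) = Mul(4, Pow(d, 2)))
Function('q')(h) = Mul(2, Pow(Add(33, Mul(-1, h)), -1)) (Function('q')(h) = Mul(2, Pow(Add(-3, Add(Mul(4, Pow(3, 2)), Mul(-1, h))), -1)) = Mul(2, Pow(Add(-3, Add(Mul(4, 9), Mul(-1, h))), -1)) = Mul(2, Pow(Add(-3, Add(36, Mul(-1, h))), -1)) = Mul(2, Pow(Add(33, Mul(-1, h)), -1)))
f = 7 (f = Add(12, -5) = 7)
Mul(Mul(Function('q')(5), 11), f) = Mul(Mul(Mul(-2, Pow(Add(-33, 5), -1)), 11), 7) = Mul(Mul(Mul(-2, Pow(-28, -1)), 11), 7) = Mul(Mul(Mul(-2, Rational(-1, 28)), 11), 7) = Mul(Mul(Rational(1, 14), 11), 7) = Mul(Rational(11, 14), 7) = Rational(11, 2)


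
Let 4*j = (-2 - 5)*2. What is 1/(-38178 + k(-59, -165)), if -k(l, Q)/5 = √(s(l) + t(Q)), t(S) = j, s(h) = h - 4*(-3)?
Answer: -756/28862593 + 5*I*√202/2915121893 ≈ -2.6193e-5 + 2.4377e-8*I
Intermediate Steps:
s(h) = 12 + h (s(h) = h + 12 = 12 + h)
j = -7/2 (j = ((-2 - 5)*2)/4 = (-7*2)/4 = (¼)*(-14) = -7/2 ≈ -3.5000)
t(S) = -7/2
k(l, Q) = -5*√(17/2 + l) (k(l, Q) = -5*√((12 + l) - 7/2) = -5*√(17/2 + l))
1/(-38178 + k(-59, -165)) = 1/(-38178 - 5*√(34 + 4*(-59))/2) = 1/(-38178 - 5*√(34 - 236)/2) = 1/(-38178 - 5*I*√202/2)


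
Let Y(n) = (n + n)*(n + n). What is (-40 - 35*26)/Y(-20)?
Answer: -19/32 ≈ -0.59375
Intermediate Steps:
Y(n) = 4*n² (Y(n) = (2*n)*(2*n) = 4*n²)
(-40 - 35*26)/Y(-20) = (-40 - 35*26)/((4*(-20)²)) = (-40 - 910)/((4*400)) = -950/1600 = -950*1/1600 = -19/32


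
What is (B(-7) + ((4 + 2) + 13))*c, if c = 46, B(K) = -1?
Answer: 828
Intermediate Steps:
(B(-7) + ((4 + 2) + 13))*c = (-1 + ((4 + 2) + 13))*46 = (-1 + (6 + 13))*46 = (-1 + 19)*46 = 18*46 = 828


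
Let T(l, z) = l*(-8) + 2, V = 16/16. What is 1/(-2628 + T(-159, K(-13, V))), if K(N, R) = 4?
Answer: -1/1354 ≈ -0.00073855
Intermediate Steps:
V = 1 (V = 16*(1/16) = 1)
T(l, z) = 2 - 8*l (T(l, z) = -8*l + 2 = 2 - 8*l)
1/(-2628 + T(-159, K(-13, V))) = 1/(-2628 + (2 - 8*(-159))) = 1/(-2628 + (2 + 1272)) = 1/(-2628 + 1274) = 1/(-1354) = -1/1354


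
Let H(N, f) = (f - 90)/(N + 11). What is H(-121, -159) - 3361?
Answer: -369461/110 ≈ -3358.7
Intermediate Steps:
H(N, f) = (-90 + f)/(11 + N)
H(-121, -159) - 3361 = (-90 - 159)/(11 - 121) - 3361 = -249/(-110) - 3361 = -1/110*(-249) - 3361 = 249/110 - 3361 = -369461/110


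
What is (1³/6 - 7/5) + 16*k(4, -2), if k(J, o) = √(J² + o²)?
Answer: -37/30 + 32*√5 ≈ 70.321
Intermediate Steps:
(1³/6 - 7/5) + 16*k(4, -2) = (1³/6 - 7/5) + 16*√(4² + (-2)²) = (1*(⅙) - 7*⅕) + 16*√(16 + 4) = (⅙ - 7/5) + 16*√20 = -37/30 + 16*(2*√5) = -37/30 + 32*√5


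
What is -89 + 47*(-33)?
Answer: -1640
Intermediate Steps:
-89 + 47*(-33) = -89 - 1551 = -1640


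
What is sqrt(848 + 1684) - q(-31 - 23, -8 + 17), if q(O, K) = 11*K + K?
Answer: -108 + 2*sqrt(633) ≈ -57.681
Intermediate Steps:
q(O, K) = 12*K
sqrt(848 + 1684) - q(-31 - 23, -8 + 17) = sqrt(848 + 1684) - 12*(-8 + 17) = sqrt(2532) - 12*9 = 2*sqrt(633) - 1*108 = 2*sqrt(633) - 108 = -108 + 2*sqrt(633)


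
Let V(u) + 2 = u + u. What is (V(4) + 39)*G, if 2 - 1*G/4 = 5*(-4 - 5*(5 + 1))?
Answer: 30960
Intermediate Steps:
V(u) = -2 + 2*u (V(u) = -2 + (u + u) = -2 + 2*u)
G = 688 (G = 8 - 20*(-4 - 5*(5 + 1)) = 8 - 20*(-4 - 5*6) = 8 - 20*(-4 - 30) = 8 - 20*(-34) = 8 - 4*(-170) = 8 + 680 = 688)
(V(4) + 39)*G = ((-2 + 2*4) + 39)*688 = ((-2 + 8) + 39)*688 = (6 + 39)*688 = 45*688 = 30960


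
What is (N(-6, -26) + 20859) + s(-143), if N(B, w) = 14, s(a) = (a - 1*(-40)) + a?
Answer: 20627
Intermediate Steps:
s(a) = 40 + 2*a (s(a) = (a + 40) + a = (40 + a) + a = 40 + 2*a)
(N(-6, -26) + 20859) + s(-143) = (14 + 20859) + (40 + 2*(-143)) = 20873 + (40 - 286) = 20873 - 246 = 20627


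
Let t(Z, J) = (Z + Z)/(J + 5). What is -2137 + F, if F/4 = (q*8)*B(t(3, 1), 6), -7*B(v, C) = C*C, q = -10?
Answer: -3439/7 ≈ -491.29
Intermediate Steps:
t(Z, J) = 2*Z/(5 + J) (t(Z, J) = (2*Z)/(5 + J) = 2*Z/(5 + J))
B(v, C) = -C²/7 (B(v, C) = -C*C/7 = -C²/7)
F = 11520/7 (F = 4*((-10*8)*(-⅐*6²)) = 4*(-(-80)*36/7) = 4*(-80*(-36/7)) = 4*(2880/7) = 11520/7 ≈ 1645.7)
-2137 + F = -2137 + 11520/7 = -3439/7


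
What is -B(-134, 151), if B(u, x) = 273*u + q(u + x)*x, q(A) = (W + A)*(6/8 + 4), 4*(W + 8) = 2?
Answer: 238145/8 ≈ 29768.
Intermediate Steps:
W = -15/2 (W = -8 + (¼)*2 = -8 + ½ = -15/2 ≈ -7.5000)
q(A) = -285/8 + 19*A/4 (q(A) = (-15/2 + A)*(6/8 + 4) = (-15/2 + A)*(6*(⅛) + 4) = (-15/2 + A)*(¾ + 4) = (-15/2 + A)*(19/4) = -285/8 + 19*A/4)
B(u, x) = 273*u + x*(-285/8 + 19*u/4 + 19*x/4) (B(u, x) = 273*u + (-285/8 + 19*(u + x)/4)*x = 273*u + (-285/8 + (19*u/4 + 19*x/4))*x = 273*u + (-285/8 + 19*u/4 + 19*x/4)*x = 273*u + x*(-285/8 + 19*u/4 + 19*x/4))
-B(-134, 151) = -(273*(-134) + (19/8)*151*(-15 + 2*(-134) + 2*151)) = -(-36582 + (19/8)*151*(-15 - 268 + 302)) = -(-36582 + (19/8)*151*19) = -(-36582 + 54511/8) = -1*(-238145/8) = 238145/8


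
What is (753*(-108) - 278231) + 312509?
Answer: -47046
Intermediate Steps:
(753*(-108) - 278231) + 312509 = (-81324 - 278231) + 312509 = -359555 + 312509 = -47046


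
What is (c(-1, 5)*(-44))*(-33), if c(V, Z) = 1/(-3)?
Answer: -484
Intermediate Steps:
c(V, Z) = -1/3
(c(-1, 5)*(-44))*(-33) = -1/3*(-44)*(-33) = (44/3)*(-33) = -484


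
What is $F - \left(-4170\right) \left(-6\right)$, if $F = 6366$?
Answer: $-18654$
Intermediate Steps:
$F - \left(-4170\right) \left(-6\right) = 6366 - \left(-4170\right) \left(-6\right) = 6366 - 25020 = -18654$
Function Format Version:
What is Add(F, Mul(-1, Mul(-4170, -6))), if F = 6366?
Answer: -18654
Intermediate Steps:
Add(F, Mul(-1, Mul(-4170, -6))) = Add(6366, Mul(-1, Mul(-4170, -6))) = Add(6366, Mul(-1, 25020)) = Add(6366, -25020) = -18654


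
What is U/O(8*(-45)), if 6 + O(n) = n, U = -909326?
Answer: 454663/183 ≈ 2484.5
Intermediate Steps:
O(n) = -6 + n
U/O(8*(-45)) = -909326/(-6 + 8*(-45)) = -909326/(-6 - 360) = -909326/(-366) = -909326*(-1/366) = 454663/183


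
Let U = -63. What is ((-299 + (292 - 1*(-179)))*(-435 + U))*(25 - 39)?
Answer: 1199184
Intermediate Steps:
((-299 + (292 - 1*(-179)))*(-435 + U))*(25 - 39) = ((-299 + (292 - 1*(-179)))*(-435 - 63))*(25 - 39) = ((-299 + (292 + 179))*(-498))*(-14) = ((-299 + 471)*(-498))*(-14) = (172*(-498))*(-14) = -85656*(-14) = 1199184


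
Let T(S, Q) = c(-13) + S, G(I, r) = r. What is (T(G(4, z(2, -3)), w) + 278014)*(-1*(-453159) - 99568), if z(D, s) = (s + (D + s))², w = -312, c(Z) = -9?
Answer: 98305723411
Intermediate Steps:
z(D, s) = (D + 2*s)²
T(S, Q) = -9 + S
(T(G(4, z(2, -3)), w) + 278014)*(-1*(-453159) - 99568) = ((-9 + (2 + 2*(-3))²) + 278014)*(-1*(-453159) - 99568) = ((-9 + (2 - 6)²) + 278014)*(453159 - 99568) = ((-9 + (-4)²) + 278014)*353591 = ((-9 + 16) + 278014)*353591 = (7 + 278014)*353591 = 278021*353591 = 98305723411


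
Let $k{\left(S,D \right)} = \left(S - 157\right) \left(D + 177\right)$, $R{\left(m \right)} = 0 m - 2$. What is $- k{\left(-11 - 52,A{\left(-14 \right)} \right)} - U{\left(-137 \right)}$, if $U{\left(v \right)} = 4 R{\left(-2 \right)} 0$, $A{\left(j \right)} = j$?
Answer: $35860$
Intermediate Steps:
$R{\left(m \right)} = -2$ ($R{\left(m \right)} = 0 - 2 = -2$)
$k{\left(S,D \right)} = \left(-157 + S\right) \left(177 + D\right)$
$U{\left(v \right)} = 0$ ($U{\left(v \right)} = 4 \left(-2\right) 0 = \left(-8\right) 0 = 0$)
$- k{\left(-11 - 52,A{\left(-14 \right)} \right)} - U{\left(-137 \right)} = - (-27789 - -2198 + 177 \left(-11 - 52\right) - 14 \left(-11 - 52\right)) - 0 = - (-27789 + 2198 + 177 \left(-63\right) - -882) + 0 = - (-27789 + 2198 - 11151 + 882) + 0 = \left(-1\right) \left(-35860\right) + 0 = 35860 + 0 = 35860$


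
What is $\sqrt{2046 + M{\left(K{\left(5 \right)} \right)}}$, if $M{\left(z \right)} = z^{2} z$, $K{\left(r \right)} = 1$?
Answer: $\sqrt{2047} \approx 45.244$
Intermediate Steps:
$M{\left(z \right)} = z^{3}$
$\sqrt{2046 + M{\left(K{\left(5 \right)} \right)}} = \sqrt{2046 + 1^{3}} = \sqrt{2046 + 1} = \sqrt{2047}$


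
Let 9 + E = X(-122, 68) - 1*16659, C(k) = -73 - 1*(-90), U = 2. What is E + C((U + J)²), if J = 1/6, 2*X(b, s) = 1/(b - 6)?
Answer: -4262657/256 ≈ -16651.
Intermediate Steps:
X(b, s) = 1/(2*(-6 + b)) (X(b, s) = 1/(2*(b - 6)) = 1/(2*(-6 + b)))
J = ⅙ ≈ 0.16667
C(k) = 17 (C(k) = -73 + 90 = 17)
E = -4267009/256 (E = -9 + (1/(2*(-6 - 122)) - 1*16659) = -9 + ((½)/(-128) - 16659) = -9 + ((½)*(-1/128) - 16659) = -9 + (-1/256 - 16659) = -9 - 4264705/256 = -4267009/256 ≈ -16668.)
E + C((U + J)²) = -4267009/256 + 17 = -4262657/256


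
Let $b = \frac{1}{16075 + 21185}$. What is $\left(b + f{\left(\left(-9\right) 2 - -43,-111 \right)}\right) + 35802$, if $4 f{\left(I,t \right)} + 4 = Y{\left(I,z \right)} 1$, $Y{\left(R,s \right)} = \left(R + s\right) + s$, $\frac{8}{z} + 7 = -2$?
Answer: $\frac{333540394}{9315} \approx 35807.0$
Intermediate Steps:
$z = - \frac{8}{9}$ ($z = \frac{8}{-7 - 2} = \frac{8}{-9} = 8 \left(- \frac{1}{9}\right) = - \frac{8}{9} \approx -0.88889$)
$Y{\left(R,s \right)} = R + 2 s$
$f{\left(I,t \right)} = - \frac{13}{9} + \frac{I}{4}$ ($f{\left(I,t \right)} = -1 + \frac{\left(I + 2 \left(- \frac{8}{9}\right)\right) 1}{4} = -1 + \frac{\left(I - \frac{16}{9}\right) 1}{4} = -1 + \frac{\left(- \frac{16}{9} + I\right) 1}{4} = -1 + \frac{- \frac{16}{9} + I}{4} = -1 + \left(- \frac{4}{9} + \frac{I}{4}\right) = - \frac{13}{9} + \frac{I}{4}$)
$b = \frac{1}{37260} \approx 2.6838 \cdot 10^{-5}$
$\left(b + f{\left(\left(-9\right) 2 - -43,-111 \right)}\right) + 35802 = \left(\frac{1}{37260} - \left(\frac{13}{9} - \frac{\left(-9\right) 2 - -43}{4}\right)\right) + 35802 = \left(\frac{1}{37260} - \left(\frac{13}{9} - \frac{-18 + 43}{4}\right)\right) + 35802 = \left(\frac{1}{37260} + \left(- \frac{13}{9} + \frac{1}{4} \cdot 25\right)\right) + 35802 = \left(\frac{1}{37260} + \left(- \frac{13}{9} + \frac{25}{4}\right)\right) + 35802 = \left(\frac{1}{37260} + \frac{173}{36}\right) + 35802 = \frac{44764}{9315} + 35802 = \frac{333540394}{9315}$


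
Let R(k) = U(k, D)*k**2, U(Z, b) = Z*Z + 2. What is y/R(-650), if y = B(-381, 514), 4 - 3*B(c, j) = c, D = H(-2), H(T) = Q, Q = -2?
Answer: 77/107104257000 ≈ 7.1893e-10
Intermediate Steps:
H(T) = -2
D = -2
B(c, j) = 4/3 - c/3
y = 385/3 (y = 4/3 - 1/3*(-381) = 4/3 + 127 = 385/3 ≈ 128.33)
U(Z, b) = 2 + Z**2 (U(Z, b) = Z**2 + 2 = 2 + Z**2)
R(k) = k**2*(2 + k**2) (R(k) = (2 + k**2)*k**2 = k**2*(2 + k**2))
y/R(-650) = 385/(3*(((-650)**2*(2 + (-650)**2)))) = 385/(3*((422500*(2 + 422500)))) = 385/(3*((422500*422502))) = (385/3)/178507095000 = (385/3)*(1/178507095000) = 77/107104257000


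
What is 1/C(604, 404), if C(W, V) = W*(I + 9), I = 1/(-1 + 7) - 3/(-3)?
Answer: 3/18422 ≈ 0.00016285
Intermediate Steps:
I = 7/6 (I = 1/6 - 3*(-⅓) = ⅙ + 1 = 7/6 ≈ 1.1667)
C(W, V) = 61*W/6 (C(W, V) = W*(7/6 + 9) = W*(61/6) = 61*W/6)
1/C(604, 404) = 1/((61/6)*604) = 1/(18422/3) = 3/18422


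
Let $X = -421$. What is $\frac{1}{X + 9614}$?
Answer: $\frac{1}{9193} \approx 0.00010878$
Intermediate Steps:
$\frac{1}{X + 9614} = \frac{1}{-421 + 9614} = \frac{1}{9193}$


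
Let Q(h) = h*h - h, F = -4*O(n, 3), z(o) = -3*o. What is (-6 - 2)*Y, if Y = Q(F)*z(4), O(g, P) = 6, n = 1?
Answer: 57600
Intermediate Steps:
F = -24 (F = -4*6 = -24)
Q(h) = h**2 - h
Y = -7200 (Y = (-24*(-1 - 24))*(-3*4) = -24*(-25)*(-12) = 600*(-12) = -7200)
(-6 - 2)*Y = (-6 - 2)*(-7200) = -8*(-7200) = 57600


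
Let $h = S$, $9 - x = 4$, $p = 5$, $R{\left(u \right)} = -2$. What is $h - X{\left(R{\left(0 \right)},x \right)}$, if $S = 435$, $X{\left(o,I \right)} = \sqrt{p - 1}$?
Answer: $433$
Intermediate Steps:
$x = 5$ ($x = 9 - 4 = 5$)
$X{\left(o,I \right)} = 2$ ($X{\left(o,I \right)} = \sqrt{5 - 1} = \sqrt{4} = 2$)
$h = 435$
$h - X{\left(R{\left(0 \right)},x \right)} = 435 - 2 = 433$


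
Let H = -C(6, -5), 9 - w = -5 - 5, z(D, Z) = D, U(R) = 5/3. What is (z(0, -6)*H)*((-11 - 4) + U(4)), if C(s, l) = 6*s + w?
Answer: 0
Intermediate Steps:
U(R) = 5/3 (U(R) = 5*(⅓) = 5/3)
w = 19 (w = 9 - (-5 - 5) = 9 - 1*(-10) = 9 + 10 = 19)
C(s, l) = 19 + 6*s (C(s, l) = 6*s + 19 = 19 + 6*s)
H = -55 (H = -(19 + 6*6) = -(19 + 36) = -1*55 = -55)
(z(0, -6)*H)*((-11 - 4) + U(4)) = (0*(-55))*((-11 - 4) + 5/3) = 0*(-15 + 5/3) = 0*(-40/3) = 0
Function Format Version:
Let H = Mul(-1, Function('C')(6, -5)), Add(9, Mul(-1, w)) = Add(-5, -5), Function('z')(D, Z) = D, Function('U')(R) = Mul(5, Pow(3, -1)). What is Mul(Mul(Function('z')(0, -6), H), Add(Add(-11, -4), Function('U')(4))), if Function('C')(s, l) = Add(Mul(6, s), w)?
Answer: 0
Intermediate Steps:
Function('U')(R) = Rational(5, 3) (Function('U')(R) = Mul(5, Rational(1, 3)) = Rational(5, 3))
w = 19 (w = Add(9, Mul(-1, Add(-5, -5))) = Add(9, Mul(-1, -10)) = Add(9, 10) = 19)
Function('C')(s, l) = Add(19, Mul(6, s)) (Function('C')(s, l) = Add(Mul(6, s), 19) = Add(19, Mul(6, s)))
H = -55 (H = Mul(-1, Add(19, Mul(6, 6))) = Mul(-1, Add(19, 36)) = Mul(-1, 55) = -55)
Mul(Mul(Function('z')(0, -6), H), Add(Add(-11, -4), Function('U')(4))) = Mul(Mul(0, -55), Add(Add(-11, -4), Rational(5, 3))) = Mul(0, Add(-15, Rational(5, 3))) = Mul(0, Rational(-40, 3)) = 0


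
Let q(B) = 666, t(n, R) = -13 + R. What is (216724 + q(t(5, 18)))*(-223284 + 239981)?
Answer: 3629760830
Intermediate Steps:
(216724 + q(t(5, 18)))*(-223284 + 239981) = (216724 + 666)*(-223284 + 239981) = 217390*16697 = 3629760830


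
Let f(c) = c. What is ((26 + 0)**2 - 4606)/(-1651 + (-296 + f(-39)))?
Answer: 655/331 ≈ 1.9789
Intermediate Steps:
((26 + 0)**2 - 4606)/(-1651 + (-296 + f(-39))) = ((26 + 0)**2 - 4606)/(-1651 + (-296 - 39)) = (26**2 - 4606)/(-1651 - 335) = (676 - 4606)/(-1986) = -3930*(-1/1986) = 655/331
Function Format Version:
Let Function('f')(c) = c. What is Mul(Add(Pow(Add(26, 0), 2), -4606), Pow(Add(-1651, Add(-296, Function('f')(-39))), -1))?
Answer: Rational(655, 331) ≈ 1.9789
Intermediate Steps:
Mul(Add(Pow(Add(26, 0), 2), -4606), Pow(Add(-1651, Add(-296, Function('f')(-39))), -1)) = Mul(Add(Pow(Add(26, 0), 2), -4606), Pow(Add(-1651, Add(-296, -39)), -1)) = Mul(Add(Pow(26, 2), -4606), Pow(Add(-1651, -335), -1)) = Mul(Add(676, -4606), Pow(-1986, -1)) = Mul(-3930, Rational(-1, 1986)) = Rational(655, 331)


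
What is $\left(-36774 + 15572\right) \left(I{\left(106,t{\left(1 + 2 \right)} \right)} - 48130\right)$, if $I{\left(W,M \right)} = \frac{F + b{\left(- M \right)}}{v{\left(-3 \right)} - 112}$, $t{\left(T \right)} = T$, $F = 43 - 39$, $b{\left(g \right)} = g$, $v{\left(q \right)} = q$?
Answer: $\frac{117352031102}{115} \approx 1.0205 \cdot 10^{9}$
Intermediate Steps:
$F = 4$
$I{\left(W,M \right)} = - \frac{4}{115} + \frac{M}{115}$ ($I{\left(W,M \right)} = \frac{4 - M}{-3 - 112} = \frac{4 - M}{-115} = \left(4 - M\right) \left(- \frac{1}{115}\right) = - \frac{4}{115} + \frac{M}{115}$)
$\left(-36774 + 15572\right) \left(I{\left(106,t{\left(1 + 2 \right)} \right)} - 48130\right) = \left(-36774 + 15572\right) \left(\left(- \frac{4}{115} + \frac{1 + 2}{115}\right) - 48130\right) = - 21202 \left(\left(- \frac{4}{115} + \frac{1}{115} \cdot 3\right) - 48130\right) = - 21202 \left(\left(- \frac{4}{115} + \frac{3}{115}\right) - 48130\right) = - 21202 \left(- \frac{1}{115} - 48130\right) = \left(-21202\right) \left(- \frac{5534951}{115}\right) = \frac{117352031102}{115}$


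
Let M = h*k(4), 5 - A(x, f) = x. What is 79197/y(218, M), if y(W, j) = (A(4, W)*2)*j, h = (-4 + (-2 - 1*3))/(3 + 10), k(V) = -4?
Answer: 343187/24 ≈ 14299.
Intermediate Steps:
A(x, f) = 5 - x
h = -9/13 (h = (-4 + (-2 - 3))/13 = (-4 - 5)*(1/13) = -9*1/13 = -9/13 ≈ -0.69231)
M = 36/13 (M = -9/13*(-4) = 36/13 ≈ 2.7692)
y(W, j) = 2*j (y(W, j) = ((5 - 1*4)*2)*j = ((5 - 4)*2)*j = (1*2)*j = 2*j)
79197/y(218, M) = 79197/((2*(36/13))) = 79197/(72/13) = 79197*(13/72) = 343187/24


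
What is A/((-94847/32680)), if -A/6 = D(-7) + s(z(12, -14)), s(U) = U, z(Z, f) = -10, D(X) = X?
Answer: -3333360/94847 ≈ -35.145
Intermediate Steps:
A = 102 (A = -6*(-7 - 10) = -6*(-17) = 102)
A/((-94847/32680)) = 102/((-94847/32680)) = 102/((-94847*1/32680)) = 102/(-94847/32680) = 102*(-32680/94847) = -3333360/94847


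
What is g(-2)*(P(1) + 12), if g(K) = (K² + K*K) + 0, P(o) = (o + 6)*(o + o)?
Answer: 208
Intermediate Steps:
P(o) = 2*o*(6 + o) (P(o) = (6 + o)*(2*o) = 2*o*(6 + o))
g(K) = 2*K² (g(K) = (K² + K²) + 0 = 2*K² + 0 = 2*K²)
g(-2)*(P(1) + 12) = (2*(-2)²)*(2*1*(6 + 1) + 12) = (2*4)*(2*1*7 + 12) = 8*(14 + 12) = 8*26 = 208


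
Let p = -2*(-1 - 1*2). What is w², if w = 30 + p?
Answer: 1296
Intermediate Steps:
p = 6 (p = -2*(-1 - 2) = -2*(-3) = 6)
w = 36 (w = 30 + 6 = 36)
w² = 36² = 1296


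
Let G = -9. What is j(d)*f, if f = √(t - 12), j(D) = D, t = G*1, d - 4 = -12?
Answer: -8*I*√21 ≈ -36.661*I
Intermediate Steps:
d = -8 (d = 4 - 12 = -8)
t = -9 (t = -9*1 = -9)
f = I*√21 (f = √(-9 - 12) = √(-21) = I*√21 ≈ 4.5826*I)
j(d)*f = -8*I*√21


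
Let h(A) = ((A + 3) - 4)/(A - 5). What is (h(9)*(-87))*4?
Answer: -696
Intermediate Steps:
h(A) = (-1 + A)/(-5 + A) (h(A) = ((3 + A) - 4)/(-5 + A) = (-1 + A)/(-5 + A))
(h(9)*(-87))*4 = (((-1 + 9)/(-5 + 9))*(-87))*4 = ((8/4)*(-87))*4 = (((1/4)*8)*(-87))*4 = (2*(-87))*4 = -174*4 = -696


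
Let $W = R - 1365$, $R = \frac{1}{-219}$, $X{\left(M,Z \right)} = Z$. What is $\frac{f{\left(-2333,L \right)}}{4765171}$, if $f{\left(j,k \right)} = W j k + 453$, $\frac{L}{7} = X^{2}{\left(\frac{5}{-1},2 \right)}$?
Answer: $\frac{19527794471}{1043572449} \approx 18.712$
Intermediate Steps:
$R = - \frac{1}{219} \approx -0.0045662$
$W = - \frac{298936}{219}$ ($W = - \frac{1}{219} - 1365 = - \frac{298936}{219} \approx -1365.0$)
$L = 28$ ($L = 7 \cdot 2^{2} = 7 \cdot 4 = 28$)
$f{\left(j,k \right)} = 453 - \frac{298936 j k}{219}$ ($f{\left(j,k \right)} = - \frac{298936 j}{219} k + 453 = - \frac{298936 j k}{219} + 453 = 453 - \frac{298936 j k}{219}$)
$\frac{f{\left(-2333,L \right)}}{4765171} = \frac{453 - \left(- \frac{697417688}{219}\right) 28}{4765171} = \left(453 + \frac{19527695264}{219}\right) \frac{1}{4765171} = \frac{19527794471}{219} \cdot \frac{1}{4765171} = \frac{19527794471}{1043572449}$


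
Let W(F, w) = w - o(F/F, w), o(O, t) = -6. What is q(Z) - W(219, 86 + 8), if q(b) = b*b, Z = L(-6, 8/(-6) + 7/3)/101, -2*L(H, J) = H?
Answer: -1020091/10201 ≈ -99.999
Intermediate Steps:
L(H, J) = -H/2
Z = 3/101 (Z = -½*(-6)/101 = 3*(1/101) = 3/101 ≈ 0.029703)
W(F, w) = 6 + w (W(F, w) = w - 1*(-6) = w + 6 = 6 + w)
q(b) = b²
q(Z) - W(219, 86 + 8) = (3/101)² - (6 + (86 + 8)) = 9/10201 - (6 + 94) = 9/10201 - 1*100 = 9/10201 - 100 = -1020091/10201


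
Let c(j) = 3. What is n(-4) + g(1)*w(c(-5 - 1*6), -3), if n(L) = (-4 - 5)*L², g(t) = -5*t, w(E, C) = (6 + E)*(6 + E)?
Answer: -549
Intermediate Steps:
w(E, C) = (6 + E)²
n(L) = -9*L²
n(-4) + g(1)*w(c(-5 - 1*6), -3) = -9*(-4)² + (-5*1)*(6 + 3)² = -9*16 - 5*9² = -144 - 5*81 = -144 - 405 = -549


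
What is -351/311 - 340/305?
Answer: -42559/18971 ≈ -2.2434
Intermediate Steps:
-351/311 - 340/305 = -351*1/311 - 340*1/305 = -351/311 - 68/61 = -42559/18971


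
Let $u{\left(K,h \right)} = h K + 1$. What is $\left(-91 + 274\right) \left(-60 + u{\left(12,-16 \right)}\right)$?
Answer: $-45933$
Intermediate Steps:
$u{\left(K,h \right)} = 1 + K h$ ($u{\left(K,h \right)} = K h + 1 = 1 + K h$)
$\left(-91 + 274\right) \left(-60 + u{\left(12,-16 \right)}\right) = \left(-91 + 274\right) \left(-60 + \left(1 + 12 \left(-16\right)\right)\right) = 183 \left(-60 + \left(1 - 192\right)\right) = 183 \left(-60 - 191\right) = 183 \left(-251\right) = -45933$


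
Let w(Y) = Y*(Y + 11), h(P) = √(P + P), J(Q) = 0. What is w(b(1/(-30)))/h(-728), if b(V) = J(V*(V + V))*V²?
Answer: 0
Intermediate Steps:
h(P) = √2*√P (h(P) = √(2*P) = √2*√P)
b(V) = 0 (b(V) = 0*V² = 0)
w(Y) = Y*(11 + Y)
w(b(1/(-30)))/h(-728) = (0*(11 + 0))/((√2*√(-728))) = (0*11)/((√2*(2*I*√182))) = 0/((4*I*√91)) = 0*(-I*√91/364) = 0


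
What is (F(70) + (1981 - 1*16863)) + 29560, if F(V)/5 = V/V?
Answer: 14683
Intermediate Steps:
F(V) = 5 (F(V) = 5*(V/V) = 5*1 = 5)
(F(70) + (1981 - 1*16863)) + 29560 = (5 + (1981 - 1*16863)) + 29560 = (5 + (1981 - 16863)) + 29560 = (5 - 14882) + 29560 = -14877 + 29560 = 14683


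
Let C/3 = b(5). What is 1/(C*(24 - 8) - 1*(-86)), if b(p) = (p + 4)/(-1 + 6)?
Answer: 5/862 ≈ 0.0058005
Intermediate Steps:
b(p) = 4/5 + p/5 (b(p) = (4 + p)/5 = (4 + p)*(1/5) = 4/5 + p/5)
C = 27/5 (C = 3*(4/5 + (1/5)*5) = 3*(4/5 + 1) = 3*(9/5) = 27/5 ≈ 5.4000)
1/(C*(24 - 8) - 1*(-86)) = 1/(27*(24 - 8)/5 - 1*(-86)) = 1/((27/5)*16 + 86) = 1/(432/5 + 86) = 1/(862/5) = 5/862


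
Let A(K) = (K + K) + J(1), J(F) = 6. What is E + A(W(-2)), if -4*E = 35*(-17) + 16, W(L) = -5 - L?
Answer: 579/4 ≈ 144.75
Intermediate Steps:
A(K) = 6 + 2*K (A(K) = (K + K) + 6 = 2*K + 6 = 6 + 2*K)
E = 579/4 (E = -(35*(-17) + 16)/4 = -(-595 + 16)/4 = -¼*(-579) = 579/4 ≈ 144.75)
E + A(W(-2)) = 579/4 + (6 + 2*(-5 - 1*(-2))) = 579/4 + (6 + 2*(-5 + 2)) = 579/4 + (6 + 2*(-3)) = 579/4 + (6 - 6) = 579/4 + 0 = 579/4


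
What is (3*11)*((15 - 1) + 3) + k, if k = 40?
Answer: 601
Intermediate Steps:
(3*11)*((15 - 1) + 3) + k = (3*11)*((15 - 1) + 3) + 40 = 33*(14 + 3) + 40 = 33*17 + 40 = 561 + 40 = 601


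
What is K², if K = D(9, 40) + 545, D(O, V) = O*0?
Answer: 297025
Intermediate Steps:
D(O, V) = 0
K = 545 (K = 0 + 545 = 545)
K² = 545² = 297025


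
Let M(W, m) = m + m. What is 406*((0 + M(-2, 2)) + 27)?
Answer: 12586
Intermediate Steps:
M(W, m) = 2*m
406*((0 + M(-2, 2)) + 27) = 406*((0 + 2*2) + 27) = 406*((0 + 4) + 27) = 406*(4 + 27) = 406*31 = 12586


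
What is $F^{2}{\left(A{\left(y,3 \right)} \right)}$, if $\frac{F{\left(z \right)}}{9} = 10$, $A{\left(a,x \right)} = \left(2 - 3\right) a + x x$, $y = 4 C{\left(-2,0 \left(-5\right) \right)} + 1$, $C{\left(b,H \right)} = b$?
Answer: $8100$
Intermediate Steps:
$y = -7$ ($y = 4 \left(-2\right) + 1 = -8 + 1 = -7$)
$A{\left(a,x \right)} = x^{2} - a$ ($A{\left(a,x \right)} = \left(2 - 3\right) a + x^{2} = - a + x^{2} = x^{2} - a$)
$F{\left(z \right)} = 90$ ($F{\left(z \right)} = 9 \cdot 10 = 90$)
$F^{2}{\left(A{\left(y,3 \right)} \right)} = 90^{2} = 8100$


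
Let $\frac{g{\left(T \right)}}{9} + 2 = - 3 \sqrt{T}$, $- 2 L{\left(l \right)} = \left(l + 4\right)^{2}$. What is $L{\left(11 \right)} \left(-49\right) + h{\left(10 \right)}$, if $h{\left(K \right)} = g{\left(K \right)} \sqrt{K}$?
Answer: $\frac{10485}{2} - 18 \sqrt{10} \approx 5185.6$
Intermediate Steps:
$L{\left(l \right)} = - \frac{\left(4 + l\right)^{2}}{2}$ ($L{\left(l \right)} = - \frac{\left(l + 4\right)^{2}}{2} = - \frac{\left(4 + l\right)^{2}}{2}$)
$g{\left(T \right)} = -18 - 27 \sqrt{T}$ ($g{\left(T \right)} = -18 + 9 \left(- 3 \sqrt{T}\right) = -18 - 27 \sqrt{T}$)
$h{\left(K \right)} = \sqrt{K} \left(-18 - 27 \sqrt{K}\right)$ ($h{\left(K \right)} = \left(-18 - 27 \sqrt{K}\right) \sqrt{K} = \sqrt{K} \left(-18 - 27 \sqrt{K}\right)$)
$L{\left(11 \right)} \left(-49\right) + h{\left(10 \right)} = - \frac{\left(4 + 11\right)^{2}}{2} \left(-49\right) - \left(270 + 18 \sqrt{10}\right) = - \frac{15^{2}}{2} \left(-49\right) - \left(270 + 18 \sqrt{10}\right) = \left(- \frac{1}{2}\right) 225 \left(-49\right) - \left(270 + 18 \sqrt{10}\right) = \left(- \frac{225}{2}\right) \left(-49\right) - \left(270 + 18 \sqrt{10}\right) = \frac{11025}{2} - \left(270 + 18 \sqrt{10}\right) = \frac{10485}{2} - 18 \sqrt{10}$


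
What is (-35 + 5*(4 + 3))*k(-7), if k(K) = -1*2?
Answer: 0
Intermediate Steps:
k(K) = -2
(-35 + 5*(4 + 3))*k(-7) = (-35 + 5*(4 + 3))*(-2) = (-35 + 5*7)*(-2) = (-35 + 35)*(-2) = 0*(-2) = 0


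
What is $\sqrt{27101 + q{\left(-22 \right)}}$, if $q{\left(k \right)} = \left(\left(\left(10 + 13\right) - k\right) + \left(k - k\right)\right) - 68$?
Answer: $\sqrt{27078} \approx 164.55$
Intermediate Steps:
$q{\left(k \right)} = -45 - k$ ($q{\left(k \right)} = \left(\left(23 - k\right) + 0\right) - 68 = \left(23 - k\right) - 68 = -45 - k$)
$\sqrt{27101 + q{\left(-22 \right)}} = \sqrt{27101 - 23} = \sqrt{27078}$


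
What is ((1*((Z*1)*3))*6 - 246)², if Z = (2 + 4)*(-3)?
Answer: 324900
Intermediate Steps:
Z = -18 (Z = 6*(-3) = -18)
((1*((Z*1)*3))*6 - 246)² = ((1*(-18*1*3))*6 - 246)² = ((1*(-18*3))*6 - 246)² = ((1*(-54))*6 - 246)² = (-54*6 - 246)² = (-324 - 246)² = (-570)² = 324900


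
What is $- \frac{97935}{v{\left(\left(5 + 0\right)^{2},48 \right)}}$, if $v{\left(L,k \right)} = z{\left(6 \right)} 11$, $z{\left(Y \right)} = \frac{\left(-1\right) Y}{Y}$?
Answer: $\frac{97935}{11} \approx 8903.2$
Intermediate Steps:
$z{\left(Y \right)} = -1$
$v{\left(L,k \right)} = -11$ ($v{\left(L,k \right)} = \left(-1\right) 11 = -11$)
$- \frac{97935}{v{\left(\left(5 + 0\right)^{2},48 \right)}} = - \frac{97935}{-11} = \left(-97935\right) \left(- \frac{1}{11}\right) = \frac{97935}{11}$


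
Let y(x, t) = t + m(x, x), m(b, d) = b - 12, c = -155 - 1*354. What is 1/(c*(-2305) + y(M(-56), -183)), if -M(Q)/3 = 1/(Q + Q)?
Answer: 112/131381603 ≈ 8.5248e-7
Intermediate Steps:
M(Q) = -3/(2*Q) (M(Q) = -3/(Q + Q) = -3*1/(2*Q) = -3/(2*Q))
c = -509 (c = -155 - 354 = -509)
m(b, d) = -12 + b
y(x, t) = -12 + t + x (y(x, t) = t + (-12 + x) = -12 + t + x)
1/(c*(-2305) + y(M(-56), -183)) = 1/(-509*(-2305) + (-12 - 183 - 3/2/(-56))) = 1/(1173245 + (-12 - 183 - 3/2*(-1/56))) = 1/(1173245 + (-12 - 183 + 3/112)) = 1/(1173245 - 21837/112) = 1/(131381603/112) = 112/131381603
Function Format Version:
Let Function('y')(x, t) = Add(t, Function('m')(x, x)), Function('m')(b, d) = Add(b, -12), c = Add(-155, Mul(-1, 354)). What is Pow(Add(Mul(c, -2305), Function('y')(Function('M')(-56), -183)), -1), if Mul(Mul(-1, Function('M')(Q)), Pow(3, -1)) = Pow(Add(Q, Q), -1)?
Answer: Rational(112, 131381603) ≈ 8.5248e-7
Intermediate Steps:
Function('M')(Q) = Mul(Rational(-3, 2), Pow(Q, -1)) (Function('M')(Q) = Mul(-3, Pow(Add(Q, Q), -1)) = Mul(-3, Pow(Mul(2, Q), -1)) = Mul(-3, Mul(Rational(1, 2), Pow(Q, -1))) = Mul(Rational(-3, 2), Pow(Q, -1)))
c = -509 (c = Add(-155, -354) = -509)
Function('m')(b, d) = Add(-12, b)
Function('y')(x, t) = Add(-12, t, x) (Function('y')(x, t) = Add(t, Add(-12, x)) = Add(-12, t, x))
Pow(Add(Mul(c, -2305), Function('y')(Function('M')(-56), -183)), -1) = Pow(Add(Mul(-509, -2305), Add(-12, -183, Mul(Rational(-3, 2), Pow(-56, -1)))), -1) = Pow(Add(1173245, Add(-12, -183, Mul(Rational(-3, 2), Rational(-1, 56)))), -1) = Pow(Add(1173245, Add(-12, -183, Rational(3, 112))), -1) = Pow(Add(1173245, Rational(-21837, 112)), -1) = Pow(Rational(131381603, 112), -1) = Rational(112, 131381603)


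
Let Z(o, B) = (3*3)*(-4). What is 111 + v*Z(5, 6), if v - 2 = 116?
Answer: -4137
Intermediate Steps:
v = 118 (v = 2 + 116 = 118)
Z(o, B) = -36 (Z(o, B) = 9*(-4) = -36)
111 + v*Z(5, 6) = 111 + 118*(-36) = 111 - 4248 = -4137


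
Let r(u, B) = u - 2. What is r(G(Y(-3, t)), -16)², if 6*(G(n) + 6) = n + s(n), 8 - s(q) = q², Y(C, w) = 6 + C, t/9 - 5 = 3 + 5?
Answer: 529/9 ≈ 58.778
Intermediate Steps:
t = 117 (t = 45 + 9*(3 + 5) = 45 + 9*8 = 45 + 72 = 117)
s(q) = 8 - q²
G(n) = -14/3 - n²/6 + n/6 (G(n) = -6 + (n + (8 - n²))/6 = -6 + (8 + n - n²)/6 = -6 + (4/3 - n²/6 + n/6) = -14/3 - n²/6 + n/6)
r(u, B) = -2 + u
r(G(Y(-3, t)), -16)² = (-2 + (-14/3 - (6 - 3)²/6 + (6 - 3)/6))² = (-2 + (-14/3 - ⅙*3² + (⅙)*3))² = (-2 + (-14/3 - ⅙*9 + ½))² = (-2 + (-14/3 - 3/2 + ½))² = (-2 - 17/3)² = (-23/3)² = 529/9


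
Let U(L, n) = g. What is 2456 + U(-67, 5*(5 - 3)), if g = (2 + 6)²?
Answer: 2520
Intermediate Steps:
g = 64 (g = 8² = 64)
U(L, n) = 64
2456 + U(-67, 5*(5 - 3)) = 2456 + 64 = 2520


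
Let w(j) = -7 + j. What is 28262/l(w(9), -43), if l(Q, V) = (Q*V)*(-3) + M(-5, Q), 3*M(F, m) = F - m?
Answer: 6522/59 ≈ 110.54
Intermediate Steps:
M(F, m) = -m/3 + F/3 (M(F, m) = (F - m)/3 = -m/3 + F/3)
l(Q, V) = -5/3 - Q/3 - 3*Q*V (l(Q, V) = (Q*V)*(-3) + (-Q/3 + (1/3)*(-5)) = -3*Q*V + (-Q/3 - 5/3) = -3*Q*V + (-5/3 - Q/3) = -5/3 - Q/3 - 3*Q*V)
28262/l(w(9), -43) = 28262/(-5/3 - (-7 + 9)/3 - 3*(-7 + 9)*(-43)) = 28262/(-5/3 - 1/3*2 - 3*2*(-43)) = 28262/(-5/3 - 2/3 + 258) = 28262/(767/3) = 28262*(3/767) = 6522/59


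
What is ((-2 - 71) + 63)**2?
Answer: 100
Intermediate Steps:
((-2 - 71) + 63)**2 = (-73 + 63)**2 = (-10)**2 = 100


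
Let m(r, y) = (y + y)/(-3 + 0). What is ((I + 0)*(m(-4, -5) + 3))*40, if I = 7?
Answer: 5320/3 ≈ 1773.3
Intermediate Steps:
m(r, y) = -2*y/3 (m(r, y) = (2*y)/(-3) = (2*y)*(-⅓) = -2*y/3)
((I + 0)*(m(-4, -5) + 3))*40 = ((7 + 0)*(-⅔*(-5) + 3))*40 = (7*(10/3 + 3))*40 = (7*(19/3))*40 = (133/3)*40 = 5320/3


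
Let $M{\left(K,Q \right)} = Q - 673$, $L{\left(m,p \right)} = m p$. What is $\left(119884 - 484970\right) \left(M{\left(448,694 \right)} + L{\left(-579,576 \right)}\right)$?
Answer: $121749974538$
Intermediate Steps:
$M{\left(K,Q \right)} = -673 + Q$
$\left(119884 - 484970\right) \left(M{\left(448,694 \right)} + L{\left(-579,576 \right)}\right) = \left(119884 - 484970\right) \left(\left(-673 + 694\right) - 333504\right) = - 365086 \left(21 - 333504\right) = \left(-365086\right) \left(-333483\right) = 121749974538$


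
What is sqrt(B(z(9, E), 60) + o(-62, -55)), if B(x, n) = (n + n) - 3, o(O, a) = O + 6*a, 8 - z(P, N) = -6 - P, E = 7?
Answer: 5*I*sqrt(11) ≈ 16.583*I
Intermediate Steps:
z(P, N) = 14 + P (z(P, N) = 8 - (-6 - P) = 8 + (6 + P) = 14 + P)
B(x, n) = -3 + 2*n (B(x, n) = 2*n - 3 = -3 + 2*n)
sqrt(B(z(9, E), 60) + o(-62, -55)) = sqrt((-3 + 2*60) + (-62 + 6*(-55))) = sqrt((-3 + 120) + (-62 - 330)) = sqrt(117 - 392) = sqrt(-275) = 5*I*sqrt(11)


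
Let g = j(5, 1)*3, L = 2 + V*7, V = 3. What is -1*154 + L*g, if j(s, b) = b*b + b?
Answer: -16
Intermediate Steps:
L = 23 (L = 2 + 3*7 = 2 + 21 = 23)
j(s, b) = b + b² (j(s, b) = b² + b = b + b²)
g = 6 (g = (1*(1 + 1))*3 = (1*2)*3 = 2*3 = 6)
-1*154 + L*g = -1*154 + 23*6 = -154 + 138 = -16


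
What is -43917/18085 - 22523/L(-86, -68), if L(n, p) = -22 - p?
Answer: -409348637/831910 ≈ -492.06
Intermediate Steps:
-43917/18085 - 22523/L(-86, -68) = -43917/18085 - 22523/(-22 - 1*(-68)) = -43917*1/18085 - 22523/(-22 + 68) = -43917/18085 - 22523/46 = -409348637/831910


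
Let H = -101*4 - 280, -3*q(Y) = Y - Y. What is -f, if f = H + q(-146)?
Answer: 684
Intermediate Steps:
q(Y) = 0 (q(Y) = -(Y - Y)/3 = -⅓*0 = 0)
H = -684 (H = -404 - 280 = -684)
f = -684 (f = -684 + 0 = -684)
-f = -1*(-684) = 684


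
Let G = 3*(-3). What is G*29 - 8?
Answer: -269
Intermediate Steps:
G = -9
G*29 - 8 = -9*29 - 8 = -261 - 8 = -269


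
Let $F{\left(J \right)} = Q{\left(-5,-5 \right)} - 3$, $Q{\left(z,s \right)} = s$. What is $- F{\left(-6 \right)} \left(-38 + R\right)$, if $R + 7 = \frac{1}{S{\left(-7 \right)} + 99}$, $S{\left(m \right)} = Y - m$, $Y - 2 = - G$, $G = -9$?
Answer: $- \frac{42112}{117} \approx -359.93$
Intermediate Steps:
$Y = 11$ ($Y = 2 - -9 = 2 + 9 = 11$)
$F{\left(J \right)} = -8$ ($F{\left(J \right)} = -5 - 3 = -8$)
$S{\left(m \right)} = 11 - m$
$R = - \frac{818}{117}$ ($R = -7 + \frac{1}{\left(11 - -7\right) + 99} = -7 + \frac{1}{\left(11 + 7\right) + 99} = -7 + \frac{1}{18 + 99} = -7 + \frac{1}{117} = - \frac{818}{117} \approx -6.9915$)
$- F{\left(-6 \right)} \left(-38 + R\right) = \left(-1\right) \left(-8\right) \left(-38 - \frac{818}{117}\right) = 8 \left(- \frac{5264}{117}\right) = - \frac{42112}{117}$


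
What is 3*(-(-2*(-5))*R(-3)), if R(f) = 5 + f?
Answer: -60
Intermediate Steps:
3*(-(-2*(-5))*R(-3)) = 3*(-(-2*(-5))*(5 - 3)) = 3*(-10*2) = 3*(-1*20) = 3*(-20) = -60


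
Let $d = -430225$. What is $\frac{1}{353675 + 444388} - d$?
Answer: $\frac{343346654176}{798063} \approx 4.3023 \cdot 10^{5}$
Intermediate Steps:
$\frac{1}{353675 + 444388} - d = \frac{1}{353675 + 444388} - -430225 = \frac{1}{798063} + 430225 = \frac{343346654176}{798063}$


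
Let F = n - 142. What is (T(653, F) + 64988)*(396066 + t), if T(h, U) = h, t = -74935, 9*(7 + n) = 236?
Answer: 21079359971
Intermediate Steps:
n = 173/9 (n = -7 + (1/9)*236 = -7 + 236/9 = 173/9 ≈ 19.222)
F = -1105/9 (F = 173/9 - 142 = -1105/9 ≈ -122.78)
(T(653, F) + 64988)*(396066 + t) = (653 + 64988)*(396066 - 74935) = 65641*321131 = 21079359971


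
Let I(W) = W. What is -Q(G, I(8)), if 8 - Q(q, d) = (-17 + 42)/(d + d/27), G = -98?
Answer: -1117/224 ≈ -4.9866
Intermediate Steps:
Q(q, d) = 8 - 675/(28*d) (Q(q, d) = 8 - (-17 + 42)/(d + d/27) = 8 - 25/(d + d*(1/27)) = 8 - 25/(d + d/27) = 8 - 25/(28*d/27) = 8 - 25*27/(28*d) = 8 - 675/(28*d))
-Q(G, I(8)) = -(8 - 675/28/8) = -(8 - 675/28*⅛) = -(8 - 675/224) = -1*1117/224 = -1117/224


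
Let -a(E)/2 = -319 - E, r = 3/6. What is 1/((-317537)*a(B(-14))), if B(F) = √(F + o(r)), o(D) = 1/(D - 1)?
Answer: -29/5875993318 + 2*I/32317963249 ≈ -4.9353e-9 + 6.1885e-11*I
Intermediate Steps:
r = ½ (r = 3*(⅙) = ½ ≈ 0.50000)
o(D) = 1/(-1 + D)
B(F) = √(-2 + F) (B(F) = √(F + 1/(-1 + ½)) = √(F + 1/(-½)) = √(F - 2) = √(-2 + F))
a(E) = 638 + 2*E (a(E) = -2*(-319 - E) = 638 + 2*E)
1/((-317537)*a(B(-14))) = 1/((-317537)*(638 + 2*√(-2 - 14))) = -1/(317537*(638 + 2*√(-16))) = -1/(317537*(638 + 2*(4*I))) = -(638 - 8*I)/407108/317537 = -(638 - 8*I)/129271852996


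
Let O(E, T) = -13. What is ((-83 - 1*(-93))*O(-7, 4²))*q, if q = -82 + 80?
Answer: 260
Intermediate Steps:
q = -2
((-83 - 1*(-93))*O(-7, 4²))*q = ((-83 - 1*(-93))*(-13))*(-2) = ((-83 + 93)*(-13))*(-2) = (10*(-13))*(-2) = -130*(-2) = 260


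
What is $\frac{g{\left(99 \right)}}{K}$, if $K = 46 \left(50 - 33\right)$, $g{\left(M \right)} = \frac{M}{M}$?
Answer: $\frac{1}{782} \approx 0.0012788$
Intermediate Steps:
$g{\left(M \right)} = 1$
$K = 782$ ($K = 46 \cdot 17 = 782$)
$\frac{g{\left(99 \right)}}{K} = 1 \cdot \frac{1}{782} = \frac{1}{782}$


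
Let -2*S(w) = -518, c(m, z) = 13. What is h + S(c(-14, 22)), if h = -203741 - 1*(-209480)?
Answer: 5998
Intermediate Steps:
S(w) = 259 (S(w) = -1/2*(-518) = 259)
h = 5739 (h = -203741 + 209480 = 5739)
h + S(c(-14, 22)) = 5739 + 259 = 5998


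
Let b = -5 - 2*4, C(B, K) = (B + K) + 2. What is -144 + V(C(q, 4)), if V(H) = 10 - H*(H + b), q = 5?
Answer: -112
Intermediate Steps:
C(B, K) = 2 + B + K
b = -13 (b = -5 - 8 = -13)
V(H) = 10 - H*(-13 + H) (V(H) = 10 - H*(H - 13) = 10 - H*(-13 + H))
-144 + V(C(q, 4)) = -144 + (10 - (2 + 5 + 4)² + 13*(2 + 5 + 4)) = -144 + (10 - 1*11² + 13*11) = -144 + (10 - 1*121 + 143) = -144 + (10 - 121 + 143) = -144 + 32 = -112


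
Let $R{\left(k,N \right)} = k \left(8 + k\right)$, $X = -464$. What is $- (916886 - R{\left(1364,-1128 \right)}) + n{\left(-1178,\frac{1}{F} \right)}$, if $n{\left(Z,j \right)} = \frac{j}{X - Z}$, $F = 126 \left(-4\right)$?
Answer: $\frac{343490468831}{359856} \approx 9.5452 \cdot 10^{5}$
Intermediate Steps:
$F = -504$
$n{\left(Z,j \right)} = \frac{j}{-464 - Z}$
$- (916886 - R{\left(1364,-1128 \right)}) + n{\left(-1178,\frac{1}{F} \right)} = - (916886 - 1364 \left(8 + 1364\right)) - \frac{1}{\left(-504\right) \left(464 - 1178\right)} = - (916886 - 1364 \cdot 1372) - - \frac{1}{504 \left(-714\right)} = - (916886 - 1871408) - \left(- \frac{1}{504}\right) \left(- \frac{1}{714}\right) = - (916886 - 1871408) - \frac{1}{359856} = \left(-1\right) \left(-954522\right) - \frac{1}{359856} = 954522 - \frac{1}{359856} = \frac{343490468831}{359856}$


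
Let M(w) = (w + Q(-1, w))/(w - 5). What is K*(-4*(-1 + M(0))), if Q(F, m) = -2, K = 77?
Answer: 924/5 ≈ 184.80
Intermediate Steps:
M(w) = (-2 + w)/(-5 + w) (M(w) = (w - 2)/(w - 5) = (-2 + w)/(-5 + w))
K*(-4*(-1 + M(0))) = 77*(-4*(-1 + (-2 + 0)/(-5 + 0))) = 77*(-4*(-1 - 2/(-5))) = 77*(-4*(-1 - ⅕*(-2))) = 77*(-4*(-1 + ⅖)) = 77*(-4*(-⅗)) = 77*(12/5) = 924/5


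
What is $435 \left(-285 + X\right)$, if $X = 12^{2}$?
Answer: $-61335$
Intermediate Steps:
$X = 144$
$435 \left(-285 + X\right) = 435 \left(-285 + 144\right) = 435 \left(-141\right) = -61335$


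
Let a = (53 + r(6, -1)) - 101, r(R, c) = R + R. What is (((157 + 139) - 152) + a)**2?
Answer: 11664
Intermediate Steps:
r(R, c) = 2*R
a = -36 (a = (53 + 2*6) - 101 = (53 + 12) - 101 = 65 - 101 = -36)
(((157 + 139) - 152) + a)**2 = (((157 + 139) - 152) - 36)**2 = ((296 - 152) - 36)**2 = (144 - 36)**2 = 108**2 = 11664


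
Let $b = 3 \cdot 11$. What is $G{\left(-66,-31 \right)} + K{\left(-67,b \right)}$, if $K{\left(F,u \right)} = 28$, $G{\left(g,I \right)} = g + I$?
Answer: $-69$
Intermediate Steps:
$b = 33$
$G{\left(g,I \right)} = I + g$
$G{\left(-66,-31 \right)} + K{\left(-67,b \right)} = \left(-31 - 66\right) + 28 = -97 + 28 = -69$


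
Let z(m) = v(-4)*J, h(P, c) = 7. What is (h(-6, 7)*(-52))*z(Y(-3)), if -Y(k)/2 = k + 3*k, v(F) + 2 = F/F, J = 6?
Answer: 2184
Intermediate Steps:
v(F) = -1 (v(F) = -2 + F/F = -2 + 1 = -1)
Y(k) = -8*k (Y(k) = -2*(k + 3*k) = -8*k)
z(m) = -6 (z(m) = -1*6 = -6)
(h(-6, 7)*(-52))*z(Y(-3)) = (7*(-52))*(-6) = -364*(-6) = 2184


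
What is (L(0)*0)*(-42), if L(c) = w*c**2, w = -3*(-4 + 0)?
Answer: 0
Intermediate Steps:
w = 12 (w = -3*(-4) = 12)
L(c) = 12*c**2
(L(0)*0)*(-42) = ((12*0**2)*0)*(-42) = ((12*0)*0)*(-42) = (0*0)*(-42) = 0*(-42) = 0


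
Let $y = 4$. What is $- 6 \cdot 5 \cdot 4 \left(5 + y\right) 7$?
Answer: $-7560$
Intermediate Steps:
$- 6 \cdot 5 \cdot 4 \left(5 + y\right) 7 = - 6 \cdot 5 \cdot 4 \left(5 + 4\right) 7 = - 6 \cdot 20 \cdot 9 \cdot 7 = \left(-6\right) 180 \cdot 7 = \left(-1080\right) 7 = -7560$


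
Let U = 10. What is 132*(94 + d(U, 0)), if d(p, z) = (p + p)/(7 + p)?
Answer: 213576/17 ≈ 12563.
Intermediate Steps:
d(p, z) = 2*p/(7 + p) (d(p, z) = (2*p)/(7 + p) = 2*p/(7 + p))
132*(94 + d(U, 0)) = 132*(94 + 2*10/(7 + 10)) = 132*(94 + 2*10/17) = 132*(94 + 2*10*(1/17)) = 132*(94 + 20/17) = 132*(1618/17) = 213576/17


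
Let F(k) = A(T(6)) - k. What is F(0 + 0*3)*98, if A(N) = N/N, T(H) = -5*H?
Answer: 98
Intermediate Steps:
A(N) = 1
F(k) = 1 - k
F(0 + 0*3)*98 = (1 - (0 + 0*3))*98 = (1 - (0 + 0))*98 = (1 - 1*0)*98 = (1 + 0)*98 = 1*98 = 98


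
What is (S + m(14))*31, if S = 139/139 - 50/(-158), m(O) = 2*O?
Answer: 71796/79 ≈ 908.81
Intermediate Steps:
S = 104/79 (S = 139*(1/139) - 50*(-1/158) = 1 + 25/79 = 104/79 ≈ 1.3165)
(S + m(14))*31 = (104/79 + 2*14)*31 = (104/79 + 28)*31 = (2316/79)*31 = 71796/79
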